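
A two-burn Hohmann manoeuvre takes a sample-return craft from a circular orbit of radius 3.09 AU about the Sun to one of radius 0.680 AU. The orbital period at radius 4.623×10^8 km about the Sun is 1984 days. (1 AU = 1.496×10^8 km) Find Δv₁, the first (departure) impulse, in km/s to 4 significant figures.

From Kepler's third law T² = 4π²r³/μ at r = 4.623×10^8 km, T = 1984 days = 1984 × 86400 s = 1.714176×10^8 s: μ = 4π²r³/T² = 1.32746×10^11 km³/s².
In km: r₁ = 3.09 × 1.496×10^8 = 4.62264×10^8 km; r₂ = 0.680 × 1.496×10^8 = 1.01728×10^8 km.
The Hohmann ellipse has a_t = (r₁ + r₂)/2 = 2.81996×10^8 km.
Circular speed at r = 4.62264×10^8 km: v_c = √(μ/r) = 16.946 km/s.
Transfer-orbit speed at the same r (vis-viva, a = a_t): v_t = √[μ(2/r − 1/a_t)] = 10.178 km/s.
Δv₁ = |v_t − v_c| = |10.178 − 16.946| = 6.768 km/s.

Δv₁ = 6.768 km/s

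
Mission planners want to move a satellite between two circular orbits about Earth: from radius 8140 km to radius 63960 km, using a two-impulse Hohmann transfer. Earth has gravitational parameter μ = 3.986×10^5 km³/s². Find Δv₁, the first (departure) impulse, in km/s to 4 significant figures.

Δv₁ = 2.323 km/s

Semi-major axis of the transfer orbit: a_t = (8140 + 63960)/2 = 36050 km.
On the circular orbit at r = 8140 km, v_c = √(μ/r) = 6.998 km/s.
Transfer-orbit speed at the same r (vis-viva, a = a_t): v_t = √[μ(2/r − 1/a_t)] = 9.321 km/s.
Δv₁ = |v_t − v_c| = |9.321 − 6.998| = 2.323 km/s.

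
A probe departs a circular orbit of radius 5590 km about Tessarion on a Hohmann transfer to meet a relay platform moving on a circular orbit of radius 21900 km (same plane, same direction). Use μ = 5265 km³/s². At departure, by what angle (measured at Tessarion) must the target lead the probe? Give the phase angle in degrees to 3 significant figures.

φ = 90.5°

Semi-major axis of the transfer orbit: a_t = (5590 + 21900)/2 = 13745 km.
The half-period of the transfer ellipse is t = π√(a_t³/μ) = 69770 s.
The target's mean motion on its circular orbit is ω₂ = √(μ/r₂³) = 2.239×10^-5 rad/s.
Angle swept by the target during transfer: ω₂·t = 1.562 rad = 89.50°.
Arrival is 180° from departure on the ellipse, so φ = 180° − 89.50° = 90.5°.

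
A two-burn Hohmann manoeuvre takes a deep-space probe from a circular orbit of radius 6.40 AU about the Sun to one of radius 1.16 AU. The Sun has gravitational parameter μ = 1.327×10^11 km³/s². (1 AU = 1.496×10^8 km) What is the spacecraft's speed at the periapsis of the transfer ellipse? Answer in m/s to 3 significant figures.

v = 36000 m/s

In km: r₁ = 6.40 × 1.496×10^8 = 9.5744×10^8 km; r₂ = 1.16 × 1.496×10^8 = 1.73536×10^8 km.
Semi-major axis of the transfer orbit: a_t = (9.5744×10^8 + 1.73536×10^8)/2 = 5.65488×10^8 km.
The periapsis of the transfer ellipse is at r = 1.73536×10^8 km.
Applying v² = μ(2/r − 1/a_t): v = 35.98 km/s.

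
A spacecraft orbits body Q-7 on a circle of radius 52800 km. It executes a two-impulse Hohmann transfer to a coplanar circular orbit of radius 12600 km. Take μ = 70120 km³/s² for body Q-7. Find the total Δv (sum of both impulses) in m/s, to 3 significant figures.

Δv = 1080 m/s

The Hohmann ellipse has a_t = (r₁ + r₂)/2 = 32700 km.
At r₁ the circular-orbit speed is v₁ = √(μ/r₁) = 1.1524 km/s.
On the transfer ellipse at r₁, v² = μ(2/r − 1/a) gives v_a = √[μ(2/r₁ − 1/a_t)] = 0.71534 km/s.
First burn Δv₁ = |v_a − v₁| = 0.4371 km/s.
At r₂, v₂ = √(μ/r₂) = 2.3590 km/s.
Transfer-orbit speed at r₂: v_p = √[μ(2/r₂ − 1/a_t)] = 2.9976 km/s.
Second burn Δv₂ = |v₂ − v_p| = 0.6386 km/s.
Δv = Δv₁ + Δv₂ = 0.4371 + 0.6386 = 1.076 km/s.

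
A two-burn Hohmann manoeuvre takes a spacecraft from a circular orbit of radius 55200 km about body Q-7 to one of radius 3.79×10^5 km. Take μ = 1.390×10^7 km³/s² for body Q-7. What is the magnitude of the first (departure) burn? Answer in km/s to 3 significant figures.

Δv₁ = 5.10 km/s

Semi-major axis of the transfer orbit: a_t = (55200 + 3.790×10^5)/2 = 2.171×10^5 km.
On the circular orbit at r = 55200 km, v_c = √(μ/r) = 15.869 km/s.
Vis-viva on the transfer ellipse at r = 55200 km gives v_t = √[μ(2/r − 1/a_t)] = 20.967 km/s.
Δv₁ = |v_t − v_c| = |20.967 − 15.869| = 5.098 km/s.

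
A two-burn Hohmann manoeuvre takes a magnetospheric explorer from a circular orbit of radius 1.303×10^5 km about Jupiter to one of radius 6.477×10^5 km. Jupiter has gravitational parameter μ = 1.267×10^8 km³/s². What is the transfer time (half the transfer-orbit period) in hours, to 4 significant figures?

Semi-major axis of the transfer orbit: a_t = (1.303×10^5 + 6.477×10^5)/2 = 3.890×10^5 km.
Transfer time t = π√(a_t³/μ) = π√((3.890×10^5)³ / 1.267×10^8) = 67720 s.
Converting: 67720 s ÷ 3600 s/hour = 18.81 hours.

t = 18.81 hours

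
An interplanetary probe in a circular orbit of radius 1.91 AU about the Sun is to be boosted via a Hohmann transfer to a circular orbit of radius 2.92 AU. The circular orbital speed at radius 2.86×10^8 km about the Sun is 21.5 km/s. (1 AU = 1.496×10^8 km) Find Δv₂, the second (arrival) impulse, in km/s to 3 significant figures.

From the circular-orbit relation v² = μ/r at r = 2.86×10^8 km: μ = v²r = (21.5)² × 2.86×10^8 = 1.32204×10^11 km³/s².
In km: r₁ = 1.91 × 1.496×10^8 = 2.85736×10^8 km; r₂ = 2.92 × 1.496×10^8 = 4.36832×10^8 km.
The Hohmann ellipse has a_t = (r₁ + r₂)/2 = 3.61284×10^8 km.
On the circular orbit at r = 4.36832×10^8 km, v_c = √(μ/r) = 17.39660 km/s.
Vis-viva on the transfer ellipse at r = 4.36832×10^8 km gives v_t = √[μ(2/r − 1/a_t)] = 15.47114 km/s.
Δv₂ = |v_t − v_c| = |15.47114 − 17.39660| = 1.925 km/s.

Δv₂ = 1.93 km/s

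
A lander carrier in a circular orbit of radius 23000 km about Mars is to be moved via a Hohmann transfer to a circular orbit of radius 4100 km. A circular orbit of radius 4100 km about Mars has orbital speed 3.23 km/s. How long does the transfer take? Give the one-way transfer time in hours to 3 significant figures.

From the circular-orbit relation v² = μ/r at r = 4100 km: μ = v²r = (3.23)² × 4100 = 42774.9 km³/s².
Transfer-ellipse semi-major axis a_t = (r₁ + r₂)/2 = (23000 + 4100)/2 = 13550 km.
Half the transfer-orbit period gives t = π√(a_t³/μ) = 23960 s.
Converting: 23960 s ÷ 3600 s/hour = 6.66 hours.

t = 6.66 hours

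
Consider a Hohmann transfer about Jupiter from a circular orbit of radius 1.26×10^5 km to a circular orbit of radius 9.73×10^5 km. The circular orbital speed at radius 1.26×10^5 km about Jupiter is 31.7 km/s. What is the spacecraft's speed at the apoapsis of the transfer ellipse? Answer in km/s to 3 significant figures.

From the circular-orbit relation v² = μ/r at r = 1.26×10^5 km: μ = v²r = (31.7)² × 1.26×10^5 = 1.26616×10^8 km³/s².
Semi-major axis of the transfer orbit: a_t = (1.260×10^5 + 9.730×10^5)/2 = 5.495×10^5 km.
At apoapsis, r = 9.730×10^5 km.
From the vis-viva equation, v = √[μ(2/r − 1/a_t)] = 5.462 km/s.

v = 5.46 km/s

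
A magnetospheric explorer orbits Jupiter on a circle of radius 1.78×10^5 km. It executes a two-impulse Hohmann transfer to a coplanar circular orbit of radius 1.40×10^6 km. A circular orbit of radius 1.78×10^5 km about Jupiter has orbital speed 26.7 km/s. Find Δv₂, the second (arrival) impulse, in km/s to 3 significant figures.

From the circular-orbit relation v² = μ/r at r = 1.78×10^5 km: μ = v²r = (26.7)² × 1.78×10^5 = 1.26894×10^8 km³/s².
The Hohmann ellipse has a_t = (r₁ + r₂)/2 = 7.890×10^5 km.
Circular speed at r = 1.400×10^6 km: v_c = √(μ/r) = 9.520 km/s.
Vis-viva on the transfer ellipse at r = 1.400×10^6 km gives v_t = √[μ(2/r − 1/a_t)] = 4.522 km/s.
Δv₂ = |v_t − v_c| = |4.522 − 9.520| = 4.998 km/s.

Δv₂ = 5.00 km/s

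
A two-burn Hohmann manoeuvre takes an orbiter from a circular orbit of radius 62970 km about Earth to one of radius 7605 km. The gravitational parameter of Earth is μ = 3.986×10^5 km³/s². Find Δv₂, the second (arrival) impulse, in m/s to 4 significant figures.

Δv₂ = 2431 m/s

Semi-major axis of the transfer orbit: a_t = (62970 + 7605)/2 = 35287.5 km.
On the circular orbit at r = 7605 km, v_c = √(μ/r) = 7.240 km/s.
Transfer-orbit speed at the same r (vis-viva, a = a_t): v_t = √[μ(2/r − 1/a_t)] = 9.671 km/s.
Δv₂ = |v_t − v_c| = |9.671 − 7.240| = 2.431 km/s.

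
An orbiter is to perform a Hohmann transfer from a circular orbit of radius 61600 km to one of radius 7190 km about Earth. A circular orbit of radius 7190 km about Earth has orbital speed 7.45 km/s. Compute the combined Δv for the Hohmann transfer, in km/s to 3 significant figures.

Δv = 3.90 km/s

From the circular-orbit relation v² = μ/r at r = 7190 km: μ = v²r = (7.45)² × 7190 = 3.99063×10^5 km³/s².
Semi-major axis of the transfer orbit: a_t = (61600 + 7190)/2 = 34395 km.
At r₁ the circular-orbit speed is v₁ = √(μ/r₁) = 2.54525 km/s.
Transfer-orbit speed at r₁ (v² = μ(2/r − 1/a)): v_a = √[μ(2/r₁ − 1/a_t)] = 1.16372 km/s.
First burn Δv₁ = |v_a − v₁| = 1.382 km/s.
At r₂, v₂ = √(μ/r₂) = 7.450 km/s.
Transfer-orbit speed at r₂: v_p = √[μ(2/r₂ − 1/a_t)] = 9.970 km/s.
Second burn Δv₂ = |v₂ − v_p| = 2.520 km/s.
Δv = Δv₁ + Δv₂ = 1.382 + 2.520 = 3.902 km/s.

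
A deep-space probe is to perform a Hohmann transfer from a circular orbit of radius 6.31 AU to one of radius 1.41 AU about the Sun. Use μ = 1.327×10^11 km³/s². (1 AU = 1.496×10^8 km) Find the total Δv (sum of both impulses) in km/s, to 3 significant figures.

In km: r₁ = 6.31 × 1.496×10^8 = 9.43976×10^8 km; r₂ = 1.41 × 1.496×10^8 = 2.10936×10^8 km.
The Hohmann ellipse has a_t = (r₁ + r₂)/2 = 5.77456×10^8 km.
At r₁ the circular-orbit speed is v₁ = √(μ/r₁) = 11.8565 km/s.
On the transfer ellipse at r₁, vis-viva equation gives v_a = √[μ(2/r₁ − 1/a_t)] = 7.16590 km/s.
First burn Δv₁ = |v_a − v₁| = 4.691 km/s.
At r₂, v₂ = √(μ/r₂) = 25.082 km/s.
Transfer-orbit speed at r₂: v_p = √[μ(2/r₂ − 1/a_t)] = 32.069 km/s.
Second burn Δv₂ = |v₂ − v_p| = 6.987 km/s.
Δv = Δv₁ + Δv₂ = 4.691 + 6.987 = 11.68 km/s.

Δv = 11.7 km/s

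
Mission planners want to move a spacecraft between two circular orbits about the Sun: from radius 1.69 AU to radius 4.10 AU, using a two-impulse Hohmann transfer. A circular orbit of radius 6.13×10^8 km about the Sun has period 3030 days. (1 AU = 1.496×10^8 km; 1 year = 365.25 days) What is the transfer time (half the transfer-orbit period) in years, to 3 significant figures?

From Kepler's third law T² = 4π²r³/μ at r = 6.13×10^8 km, T = 3030 days = 3030 × 86400 s = 2.61792×10^8 s: μ = 4π²r³/T² = 1.32687×10^11 km³/s².
In km: r₁ = 1.69 × 1.496×10^8 = 2.52824×10^8 km; r₂ = 4.10 × 1.496×10^8 = 6.1336×10^8 km.
Transfer-ellipse semi-major axis a_t = (r₁ + r₂)/2 = (2.52824×10^8 + 6.1336×10^8)/2 = 4.33092×10^8 km.
By Kepler's third law the transfer-orbit period is T = 2π√(a_t³/μ), so t = T/2 = 7.773×10^7 s.
Converting: 7.773×10^7 s ÷ 3.15576×10^7 s/year (365.25 × 86400) = 2.46 years.

t = 2.46 years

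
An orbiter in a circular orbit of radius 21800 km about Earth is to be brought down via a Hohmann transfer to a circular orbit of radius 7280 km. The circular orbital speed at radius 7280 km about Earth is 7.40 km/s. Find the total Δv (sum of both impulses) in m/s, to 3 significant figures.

Δv = 2910 m/s

From the circular-orbit relation v² = μ/r at r = 7280 km: μ = v²r = (7.40)² × 7280 = 3.98653×10^5 km³/s².
Transfer-ellipse semi-major axis a_t = (r₁ + r₂)/2 = (21800 + 7280)/2 = 14540 km.
Circular speed at r₁: v₁ = √(μ/r₁) = √(3.98653×10^5/21800) = 4.276 km/s.
Transfer-orbit speed at r₁ (vis-viva equation): v_a = √[μ(2/r₁ − 1/a_t)] = 3.026 km/s.
First burn Δv₁ = |v_a − v₁| = 1.250 km/s.
At r₂, v₂ = √(μ/r₂) = 7.400 km/s.
Transfer-orbit speed at r₂: v_p = √[μ(2/r₂ − 1/a_t)] = 9.061 km/s.
Second burn Δv₂ = |v₂ − v_p| = 1.661 km/s.
Δv = Δv₁ + Δv₂ = 1.250 + 1.661 = 2.911 km/s.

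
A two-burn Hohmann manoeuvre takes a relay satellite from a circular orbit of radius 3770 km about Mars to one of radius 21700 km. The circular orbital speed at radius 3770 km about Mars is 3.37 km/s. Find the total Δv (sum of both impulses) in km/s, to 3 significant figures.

From the circular-orbit relation v² = μ/r at r = 3770 km: μ = v²r = (3.37)² × 3770 = 42815.5 km³/s².
The Hohmann ellipse has a_t = (r₁ + r₂)/2 = 12735 km.
At r₁ the circular-orbit speed is v₁ = √(μ/r₁) = 3.370 km/s.
On the transfer ellipse at r₁, v² = μ(2/r − 1/a) gives v_p = √[μ(2/r₁ − 1/a_t)] = 4.399 km/s.
First burn Δv₁ = |v_p − v₁| = 1.029 km/s.
At r₂, v₂ = √(μ/r₂) = 1.4047 km/s.
Transfer-orbit speed at r₂: v_a = √[μ(2/r₂ − 1/a_t)] = 0.76426 km/s.
Second burn Δv₂ = |v₂ − v_a| = 0.6404 km/s.
Δv = Δv₁ + Δv₂ = 1.029 + 0.6404 = 1.669 km/s.

Δv = 1.67 km/s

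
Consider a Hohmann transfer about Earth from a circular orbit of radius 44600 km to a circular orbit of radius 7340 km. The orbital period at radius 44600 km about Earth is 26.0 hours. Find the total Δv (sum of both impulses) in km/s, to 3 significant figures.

From Kepler's third law T² = 4π²r³/μ at r = 44600 km, T = 26.0 hours = 26.0 × 3600 s = 93600 s: μ = 4π²r³/T² = 3.99772×10^5 km³/s².
The Hohmann ellipse has a_t = (r₁ + r₂)/2 = 25970 km.
Circular speed at r₁: v₁ = √(μ/r₁) = √(3.99772×10^5/44600) = 2.9939 km/s.
Transfer-orbit speed at r₁ (vis-viva equation): v_a = √[μ(2/r₁ − 1/a_t)] = 1.5917 km/s.
First burn Δv₁ = |v_a − v₁| = 1.4022 km/s.
At r₂, v₂ = √(μ/r₂) = 7.3800 km/s.
Transfer-orbit speed at r₂: v_p = √[μ(2/r₂ − 1/a_t)] = 9.6714 km/s.
Second burn Δv₂ = |v₂ − v_p| = 2.2914 km/s.
Δv = Δv₁ + Δv₂ = 1.4022 + 2.2914 = 3.694 km/s.

Δv = 3.69 km/s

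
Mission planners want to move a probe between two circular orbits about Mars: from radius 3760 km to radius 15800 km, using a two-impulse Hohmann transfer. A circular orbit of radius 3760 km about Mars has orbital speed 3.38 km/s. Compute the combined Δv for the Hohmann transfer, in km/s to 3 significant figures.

Δv = 1.54 km/s

From the circular-orbit relation v² = μ/r at r = 3760 km: μ = v²r = (3.38)² × 3760 = 42955.7 km³/s².
Transfer-ellipse semi-major axis a_t = (r₁ + r₂)/2 = (3760 + 15800)/2 = 9780 km.
Circular speed at r₁: v₁ = √(μ/r₁) = √(42955.7/3760) = 3.3800 km/s.
On the transfer ellipse at r₁, vis-viva equation gives v_p = √[μ(2/r₁ − 1/a_t)] = 4.2961 km/s.
First burn Δv₁ = |v_p − v₁| = 0.9161 km/s.
Circular speed at r₂: v₂ = √(μ/r₂) = 1.6489 km/s.
Transfer-orbit speed at r₂: v_a = √[μ(2/r₂ − 1/a_t)] = 1.0224 km/s.
Second burn Δv₂ = |v₂ − v_a| = 0.6265 km/s.
Total Δv = Δv₁ + Δv₂ = 1.543 km/s.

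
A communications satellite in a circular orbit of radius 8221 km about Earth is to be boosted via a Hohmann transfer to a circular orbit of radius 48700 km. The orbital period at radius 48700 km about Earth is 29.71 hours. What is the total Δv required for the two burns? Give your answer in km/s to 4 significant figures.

From Kepler's third law T² = 4π²r³/μ at r = 48700 km, T = 29.71 hours = 29.71 × 3600 s = 1.06956×10^5 s: μ = 4π²r³/T² = 3.98599×10^5 km³/s².
The Hohmann ellipse has a_t = (r₁ + r₂)/2 = 28460.5 km.
At r₁ the circular-orbit speed is v₁ = √(μ/r₁) = 6.96315 km/s.
On the transfer ellipse at r₁, vis-viva gives v_p = √[μ(2/r₁ − 1/a_t)] = 9.10855 km/s.
First burn Δv₁ = |v_p − v₁| = 2.1454 km/s.
Circular speed at r₂: v₂ = √(μ/r₂) = 2.8609 km/s.
Transfer-orbit speed at r₂: v_a = √[μ(2/r₂ − 1/a_t)] = 1.5376 km/s.
Second burn Δv₂ = |v₂ − v_a| = 1.3233 km/s.
Δv = Δv₁ + Δv₂ = 2.1454 + 1.3233 = 3.469 km/s.

Δv = 3.469 km/s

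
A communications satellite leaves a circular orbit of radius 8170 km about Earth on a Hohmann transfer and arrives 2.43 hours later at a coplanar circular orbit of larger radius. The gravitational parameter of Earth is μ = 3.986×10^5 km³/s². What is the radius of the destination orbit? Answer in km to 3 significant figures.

r₂ = 21000 km

Transfer time t = 2.43 hours = 8748 s, and t = π√(a_t³/μ).
So a_t = (μ t²/π²)^(1/3) = (3.986×10^5 × (8748)² / π²)^(1/3) = 14566 km.
Since a_t = (r₁ + r₂)/2, r₂ = 2a_t − r₁ = 2×14566 − 8170 = 20962 km.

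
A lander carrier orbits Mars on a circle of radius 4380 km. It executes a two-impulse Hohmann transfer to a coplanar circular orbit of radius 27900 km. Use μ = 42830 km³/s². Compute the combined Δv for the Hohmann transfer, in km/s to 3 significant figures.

Transfer-ellipse semi-major axis a_t = (r₁ + r₂)/2 = (4380 + 27900)/2 = 16140 km.
Circular speed at r₁: v₁ = √(μ/r₁) = √(42830/4380) = 3.1271 km/s.
On the transfer ellipse at r₁, v² = μ(2/r − 1/a) gives v_p = √[μ(2/r₁ − 1/a_t)] = 4.1114 km/s.
First burn Δv₁ = |v_p − v₁| = 0.9843 km/s.
Circular speed at r₂: v₂ = √(μ/r₂) = 1.239 km/s.
Transfer-orbit speed at r₂: v_a = √[μ(2/r₂ − 1/a_t)] = 0.6454 km/s.
Second burn Δv₂ = |v₂ − v_a| = 0.5936 km/s.
Total Δv = Δv₁ + Δv₂ = 1.578 km/s.

Δv = 1.58 km/s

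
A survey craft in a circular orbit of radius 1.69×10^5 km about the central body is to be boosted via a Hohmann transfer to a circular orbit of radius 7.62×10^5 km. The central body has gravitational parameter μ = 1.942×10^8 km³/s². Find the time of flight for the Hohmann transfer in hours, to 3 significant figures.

t = 19.9 hours

Transfer-ellipse semi-major axis a_t = (r₁ + r₂)/2 = (1.690×10^5 + 7.620×10^5)/2 = 4.655×10^5 km.
Half the transfer-orbit period gives t = π√(a_t³/μ) = 71600 s.
Converting: 71600 s ÷ 3600 s/hour = 19.9 hours.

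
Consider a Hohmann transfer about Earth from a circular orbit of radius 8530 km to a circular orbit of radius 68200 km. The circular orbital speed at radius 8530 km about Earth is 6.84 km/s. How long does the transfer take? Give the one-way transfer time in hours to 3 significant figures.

From the circular-orbit relation v² = μ/r at r = 8530 km: μ = v²r = (6.84)² × 8530 = 3.99081×10^5 km³/s².
The Hohmann ellipse has a_t = (r₁ + r₂)/2 = 38365 km.
Transfer time t = π√(a_t³/μ) = π√((38365)³ / 3.99081×10^5) = 37370 s.
Converting: 37370 s ÷ 3600 s/hour = 10.4 hours.

t = 10.4 hours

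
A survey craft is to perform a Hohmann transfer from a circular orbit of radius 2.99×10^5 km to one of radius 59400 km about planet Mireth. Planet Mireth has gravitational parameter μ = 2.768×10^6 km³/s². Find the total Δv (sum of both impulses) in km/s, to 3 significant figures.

Δv = 3.28 km/s

Transfer-ellipse semi-major axis a_t = (r₁ + r₂)/2 = (2.990×10^5 + 59400)/2 = 1.792×10^5 km.
Circular speed at r₁: v₁ = √(μ/r₁) = √(2.768×10^6/2.990×10^5) = 3.043 km/s.
Transfer-orbit speed at r₁ (vis-viva equation): v_a = √[μ(2/r₁ − 1/a_t)] = 1.752 km/s.
First burn Δv₁ = |v_a − v₁| = 1.291 km/s.
At r₂, v₂ = √(μ/r₂) = 6.8264 km/s.
Transfer-orbit speed at r₂: v_p = √[μ(2/r₂ − 1/a_t)] = 8.8177 km/s.
Second burn Δv₂ = |v₂ − v_p| = 1.991 km/s.
Total Δv = Δv₁ + Δv₂ = 3.282 km/s.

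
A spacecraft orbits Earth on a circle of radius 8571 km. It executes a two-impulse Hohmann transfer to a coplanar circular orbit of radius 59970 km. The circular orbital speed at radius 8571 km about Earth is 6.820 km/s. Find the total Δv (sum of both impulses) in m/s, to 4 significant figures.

From the circular-orbit relation v² = μ/r at r = 8571 km: μ = v²r = (6.820)² × 8571 = 3.98658×10^5 km³/s².
Semi-major axis of the transfer orbit: a_t = (8571 + 59970)/2 = 34270.5 km.
Circular speed at r₁: v₁ = √(μ/r₁) = √(3.98658×10^5/8571) = 6.820 km/s.
On the transfer ellipse at r₁, v² = μ(2/r − 1/a) gives v_p = √[μ(2/r₁ − 1/a_t)] = 9.022 km/s.
First burn Δv₁ = |v_p − v₁| = 2.202 km/s.
Circular speed at r₂: v₂ = √(μ/r₂) = 2.578 km/s.
Transfer-orbit speed at r₂: v_a = √[μ(2/r₂ − 1/a_t)] = 1.289 km/s.
Second burn Δv₂ = |v₂ − v_a| = 1.289 km/s.
Total Δv = Δv₁ + Δv₂ = 3.491 km/s.

Δv = 3491 m/s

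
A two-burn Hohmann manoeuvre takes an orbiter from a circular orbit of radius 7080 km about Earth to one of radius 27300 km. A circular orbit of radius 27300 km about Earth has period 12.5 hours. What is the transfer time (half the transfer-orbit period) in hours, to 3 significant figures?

From Kepler's third law T² = 4π²r³/μ at r = 27300 km, T = 12.5 hours = 12.5 × 3600 s = 45000 s: μ = 4π²r³/T² = 3.96664×10^5 km³/s².
The Hohmann ellipse has a_t = (r₁ + r₂)/2 = 17190 km.
Half the transfer-orbit period gives t = π√(a_t³/μ) = 11240 s.
Converting: 11240 s ÷ 3600 s/hour = 3.12 hours.

t = 3.12 hours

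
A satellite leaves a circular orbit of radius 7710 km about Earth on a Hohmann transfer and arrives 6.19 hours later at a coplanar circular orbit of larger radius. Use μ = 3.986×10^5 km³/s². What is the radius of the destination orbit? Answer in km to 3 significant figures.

r₂ = 46600 km

Transfer time t = 6.19 hours = 22284 s, and t = π√(a_t³/μ).
So a_t = (μ t²/π²)^(1/3) = (3.986×10^5 × (22284)² / π²)^(1/3) = 27169 km.
Since a_t = (r₁ + r₂)/2, r₂ = 2a_t − r₁ = 2×27169 − 7710 = 46628 km.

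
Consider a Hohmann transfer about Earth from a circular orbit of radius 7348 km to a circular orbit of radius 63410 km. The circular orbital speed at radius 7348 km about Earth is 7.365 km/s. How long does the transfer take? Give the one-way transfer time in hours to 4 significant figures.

From the circular-orbit relation v² = μ/r at r = 7348 km: μ = v²r = (7.365)² × 7348 = 3.98579×10^5 km³/s².
Transfer-ellipse semi-major axis a_t = (r₁ + r₂)/2 = (7348 + 63410)/2 = 35379 km.
By Kepler's third law the transfer-orbit period is T = 2π√(a_t³/μ), so t = T/2 = 33114 s.
Converting: 33114 s ÷ 3600 s/hour = 9.198 hours.

t = 9.198 hours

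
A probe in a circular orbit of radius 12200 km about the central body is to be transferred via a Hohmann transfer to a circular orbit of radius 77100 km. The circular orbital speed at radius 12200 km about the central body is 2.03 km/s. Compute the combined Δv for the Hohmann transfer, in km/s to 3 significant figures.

From the circular-orbit relation v² = μ/r at r = 12200 km: μ = v²r = (2.03)² × 12200 = 50275.0 km³/s².
Semi-major axis of the transfer orbit: a_t = (12200 + 77100)/2 = 44650 km.
At r₁ the circular-orbit speed is v₁ = √(μ/r₁) = 2.0300 km/s.
On the transfer ellipse at r₁, vis-viva gives v_p = √[μ(2/r₁ − 1/a_t)] = 2.6675 km/s.
First burn Δv₁ = |v_p − v₁| = 0.6375 km/s.
At r₂, v₂ = √(μ/r₂) = 0.8075 km/s.
Transfer-orbit speed at r₂: v_a = √[μ(2/r₂ − 1/a_t)] = 0.4221 km/s.
Second burn Δv₂ = |v₂ − v_a| = 0.3854 km/s.
Total Δv = Δv₁ + Δv₂ = 1.023 km/s.

Δv = 1.02 km/s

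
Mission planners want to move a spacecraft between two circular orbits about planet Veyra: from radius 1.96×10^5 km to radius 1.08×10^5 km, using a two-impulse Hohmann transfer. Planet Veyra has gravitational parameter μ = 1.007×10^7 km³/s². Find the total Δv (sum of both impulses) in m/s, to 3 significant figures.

Transfer-ellipse semi-major axis a_t = (r₁ + r₂)/2 = (1.960×10^5 + 1.080×10^5)/2 = 1.520×10^5 km.
At r₁ the circular-orbit speed is v₁ = √(μ/r₁) = 7.168 km/s.
Transfer-orbit speed at r₁ (vis-viva equation): v_a = √[μ(2/r₁ − 1/a_t)] = 6.042 km/s.
First burn Δv₁ = |v_a − v₁| = 1.126 km/s.
At r₂, v₂ = √(μ/r₂) = 9.6561 km/s.
Transfer-orbit speed at r₂: v_p = √[μ(2/r₂ − 1/a_t)] = 10.965 km/s.
Second burn Δv₂ = |v₂ − v_p| = 1.309 km/s.
Total Δv = Δv₁ + Δv₂ = 2.435 km/s.

Δv = 2430 m/s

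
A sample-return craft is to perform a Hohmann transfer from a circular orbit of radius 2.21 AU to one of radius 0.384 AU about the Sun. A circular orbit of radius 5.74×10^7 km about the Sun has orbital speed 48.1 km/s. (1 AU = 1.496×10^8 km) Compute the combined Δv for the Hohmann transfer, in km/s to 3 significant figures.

Δv = 23.8 km/s

From the circular-orbit relation v² = μ/r at r = 5.74×10^7 km: μ = v²r = (48.1)² × 5.74×10^7 = 1.32801×10^11 km³/s².
In km: r₁ = 2.21 × 1.496×10^8 = 3.30616×10^8 km; r₂ = 0.384 × 1.496×10^8 = 5.74464×10^7 km.
Transfer-ellipse semi-major axis a_t = (r₁ + r₂)/2 = (3.30616×10^8 + 5.74464×10^7)/2 = 1.940312×10^8 km.
At r₁ the circular-orbit speed is v₁ = √(μ/r₁) = 20.042 km/s.
On the transfer ellipse at r₁, vis-viva gives v_a = √[μ(2/r₁ − 1/a_t)] = 10.905 km/s.
First burn Δv₁ = |v_a − v₁| = 9.137 km/s.
At r₂, v₂ = √(μ/r₂) = 48.08 km/s.
Transfer-orbit speed at r₂: v_p = √[μ(2/r₂ − 1/a_t)] = 62.76 km/s.
Second burn Δv₂ = |v₂ − v_p| = 14.68 km/s.
Total Δv = Δv₁ + Δv₂ = 23.82 km/s.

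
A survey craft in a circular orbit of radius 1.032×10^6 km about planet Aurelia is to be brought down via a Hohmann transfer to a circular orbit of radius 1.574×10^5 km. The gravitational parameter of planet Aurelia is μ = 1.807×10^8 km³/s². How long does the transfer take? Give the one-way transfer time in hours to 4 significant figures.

Transfer-ellipse semi-major axis a_t = (r₁ + r₂)/2 = (1.032×10^6 + 1.574×10^5)/2 = 5.947×10^5 km.
By Kepler's third law the transfer-orbit period is T = 2π√(a_t³/μ), so t = T/2 = 1.0718×10^5 s.
Converting: 1.0718×10^5 s ÷ 3600 s/hour = 29.77 hours.

t = 29.77 hours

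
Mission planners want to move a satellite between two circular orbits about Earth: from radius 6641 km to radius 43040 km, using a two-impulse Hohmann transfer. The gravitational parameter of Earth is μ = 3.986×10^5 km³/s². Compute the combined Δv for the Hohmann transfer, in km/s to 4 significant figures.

Δv = 3.920 km/s

Transfer-ellipse semi-major axis a_t = (r₁ + r₂)/2 = (6641 + 43040)/2 = 24840.5 km.
Circular speed at r₁: v₁ = √(μ/r₁) = √(3.986×10^5/6641) = 7.74733 km/s.
On the transfer ellipse at r₁, vis-viva equation gives v_p = √[μ(2/r₁ − 1/a_t)] = 10.1978 km/s.
First burn Δv₁ = |v_p − v₁| = 2.4505 km/s.
Circular speed at r₂: v₂ = √(μ/r₂) = 3.0432 km/s.
Transfer-orbit speed at r₂: v_a = √[μ(2/r₂ − 1/a_t)] = 1.5735 km/s.
Second burn Δv₂ = |v₂ − v_a| = 1.4697 km/s.
Total Δv = Δv₁ + Δv₂ = 3.920 km/s.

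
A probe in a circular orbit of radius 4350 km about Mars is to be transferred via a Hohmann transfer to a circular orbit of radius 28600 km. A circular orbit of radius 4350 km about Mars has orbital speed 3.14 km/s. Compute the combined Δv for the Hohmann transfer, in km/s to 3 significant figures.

From the circular-orbit relation v² = μ/r at r = 4350 km: μ = v²r = (3.14)² × 4350 = 42889.3 km³/s².
Semi-major axis of the transfer orbit: a_t = (4350 + 28600)/2 = 16475 km.
At r₁ the circular-orbit speed is v₁ = √(μ/r₁) = 3.1400 km/s.
Transfer-orbit speed at r₁ (v² = μ(2/r − 1/a)): v_p = √[μ(2/r₁ − 1/a_t)] = 4.1371 km/s.
First burn Δv₁ = |v_p − v₁| = 0.9971 km/s.
Circular speed at r₂: v₂ = √(μ/r₂) = 1.22459 km/s.
Transfer-orbit speed at r₂: v_a = √[μ(2/r₂ − 1/a_t)] = 0.629250 km/s.
Second burn Δv₂ = |v₂ − v_a| = 0.5953 km/s.
Δv = Δv₁ + Δv₂ = 0.9971 + 0.5953 = 1.592 km/s.

Δv = 1.59 km/s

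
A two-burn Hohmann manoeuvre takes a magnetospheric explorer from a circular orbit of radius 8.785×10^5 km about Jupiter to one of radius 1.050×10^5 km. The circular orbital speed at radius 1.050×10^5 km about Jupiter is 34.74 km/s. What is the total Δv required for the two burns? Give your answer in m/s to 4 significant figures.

From the circular-orbit relation v² = μ/r at r = 1.050×10^5 km: μ = v²r = (34.74)² × 1.050×10^5 = 1.26721×10^8 km³/s².
Semi-major axis of the transfer orbit: a_t = (8.785×10^5 + 1.050×10^5)/2 = 4.9175×10^5 km.
Circular speed at r₁: v₁ = √(μ/r₁) = √(1.26721×10^8/8.785×10^5) = 12.0103 km/s.
On the transfer ellipse at r₁, vis-viva gives v_a = √[μ(2/r₁ − 1/a_t)] = 5.54978 km/s.
First burn Δv₁ = |v_a − v₁| = 6.461 km/s.
At r₂, v₂ = √(μ/r₂) = 34.74 km/s.
Transfer-orbit speed at r₂: v_p = √[μ(2/r₂ − 1/a_t)] = 46.43 km/s.
Second burn Δv₂ = |v₂ − v_p| = 11.69 km/s.
Δv = Δv₁ + Δv₂ = 6.461 + 11.69 = 18.15 km/s.

Δv = 18150 m/s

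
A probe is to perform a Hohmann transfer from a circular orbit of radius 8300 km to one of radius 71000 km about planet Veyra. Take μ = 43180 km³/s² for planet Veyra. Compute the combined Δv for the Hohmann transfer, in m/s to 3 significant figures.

Δv = 1190 m/s

Transfer-ellipse semi-major axis a_t = (r₁ + r₂)/2 = (8300 + 71000)/2 = 39650 km.
At r₁ the circular-orbit speed is v₁ = √(μ/r₁) = 2.2809 km/s.
Transfer-orbit speed at r₁ (vis-viva equation): v_p = √[μ(2/r₁ − 1/a_t)] = 3.0522 km/s.
First burn Δv₁ = |v_p − v₁| = 0.7713 km/s.
At r₂, v₂ = √(μ/r₂) = 0.779852 km/s.
Transfer-orbit speed at r₂: v_a = √[μ(2/r₂ − 1/a_t)] = 0.356804 km/s.
Second burn Δv₂ = |v₂ − v_a| = 0.4230 km/s.
Δv = Δv₁ + Δv₂ = 0.7713 + 0.4230 = 1.194 km/s.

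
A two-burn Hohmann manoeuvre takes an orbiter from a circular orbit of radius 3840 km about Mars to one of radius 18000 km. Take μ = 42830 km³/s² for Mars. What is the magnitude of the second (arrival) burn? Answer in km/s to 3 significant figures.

The Hohmann ellipse has a_t = (r₁ + r₂)/2 = 10920 km.
On the circular orbit at r = 18000 km, v_c = √(μ/r) = 1.5425 km/s.
Transfer-orbit speed at the same r (vis-viva, a = a_t): v_t = √[μ(2/r − 1/a_t)] = 0.91473 km/s.
Δv₂ = |v_t − v_c| = |0.91473 − 1.5425| = 0.6278 km/s.

Δv₂ = 0.628 km/s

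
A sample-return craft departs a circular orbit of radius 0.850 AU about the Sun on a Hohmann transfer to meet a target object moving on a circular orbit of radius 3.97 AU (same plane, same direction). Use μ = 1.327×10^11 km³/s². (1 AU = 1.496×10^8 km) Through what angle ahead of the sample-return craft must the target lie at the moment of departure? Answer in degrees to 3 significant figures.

In km: r₁ = 0.850 × 1.496×10^8 = 1.2716×10^8 km; r₂ = 3.97 × 1.496×10^8 = 5.93912×10^8 km.
The Hohmann ellipse has a_t = (r₁ + r₂)/2 = 3.60536×10^8 km.
The half-period of the transfer ellipse is t = π√(a_t³/μ) = 5.904×10^7 s.
The target's mean motion on its circular orbit is ω₂ = √(μ/r₂³) = 2.517×10^-8 rad/s.
Angle swept by the target during transfer: ω₂·t = 1.486 rad = 85.14°.
Arrival is 180° from departure on the ellipse, so φ = 180° − 85.14° = 94.9°.

φ = 94.9°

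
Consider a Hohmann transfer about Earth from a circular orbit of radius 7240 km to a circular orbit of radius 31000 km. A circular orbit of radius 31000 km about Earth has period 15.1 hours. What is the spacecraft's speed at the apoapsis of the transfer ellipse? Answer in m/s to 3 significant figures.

v = 2200 m/s

From Kepler's third law T² = 4π²r³/μ at r = 31000 km, T = 15.1 hours = 15.1 × 3600 s = 54360 s: μ = 4π²r³/T² = 3.98003×10^5 km³/s².
Semi-major axis of the transfer orbit: a_t = (7240 + 31000)/2 = 19120 km.
At apoapsis, r = 31000 km.
Applying v² = μ(2/r − 1/a_t): v = 2.205 km/s.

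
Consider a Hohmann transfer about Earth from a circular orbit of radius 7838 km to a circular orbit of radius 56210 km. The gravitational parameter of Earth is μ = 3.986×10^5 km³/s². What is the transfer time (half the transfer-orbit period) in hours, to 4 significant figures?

The Hohmann ellipse has a_t = (r₁ + r₂)/2 = 32024 km.
Transfer time t = π√(a_t³/μ) = π√((32024)³ / 3.986×10^5) = 28516 s.
Converting: 28516 s ÷ 3600 s/hour = 7.921 hours.

t = 7.921 hours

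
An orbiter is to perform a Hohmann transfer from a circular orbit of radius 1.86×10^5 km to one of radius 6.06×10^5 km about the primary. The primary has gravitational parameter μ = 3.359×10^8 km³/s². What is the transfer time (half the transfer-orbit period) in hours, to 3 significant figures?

t = 11.9 hours

The Hohmann ellipse has a_t = (r₁ + r₂)/2 = 3.960×10^5 km.
By Kepler's third law the transfer-orbit period is T = 2π√(a_t³/μ), so t = T/2 = 42720 s.
Converting: 42720 s ÷ 3600 s/hour = 11.9 hours.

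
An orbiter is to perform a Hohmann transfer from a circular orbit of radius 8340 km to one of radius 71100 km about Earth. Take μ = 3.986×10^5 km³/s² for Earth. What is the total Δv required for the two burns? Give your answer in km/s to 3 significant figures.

Δv = 3.62 km/s

Transfer-ellipse semi-major axis a_t = (r₁ + r₂)/2 = (8340 + 71100)/2 = 39720 km.
At r₁ the circular-orbit speed is v₁ = √(μ/r₁) = 6.913 km/s.
On the transfer ellipse at r₁, vis-viva equation gives v_p = √[μ(2/r₁ − 1/a_t)] = 9.249 km/s.
First burn Δv₁ = |v_p − v₁| = 2.336 km/s.
Circular speed at r₂: v₂ = √(μ/r₂) = 2.368 km/s.
Transfer-orbit speed at r₂: v_a = √[μ(2/r₂ − 1/a_t)] = 1.085 km/s.
Second burn Δv₂ = |v₂ − v_a| = 1.283 km/s.
Total Δv = Δv₁ + Δv₂ = 3.619 km/s.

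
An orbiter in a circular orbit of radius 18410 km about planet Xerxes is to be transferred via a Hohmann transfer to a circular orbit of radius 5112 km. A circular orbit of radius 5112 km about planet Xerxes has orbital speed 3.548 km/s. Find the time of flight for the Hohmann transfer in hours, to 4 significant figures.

t = 4.388 hours

From the circular-orbit relation v² = μ/r at r = 5112 km: μ = v²r = (3.548)² × 5112 = 64351.4 km³/s².
Semi-major axis of the transfer orbit: a_t = (18410 + 5112)/2 = 11761 km.
Transfer time t = π√(a_t³/μ) = π√((11761)³ / 64351.4) = 15796 s.
Converting: 15796 s ÷ 3600 s/hour = 4.388 hours.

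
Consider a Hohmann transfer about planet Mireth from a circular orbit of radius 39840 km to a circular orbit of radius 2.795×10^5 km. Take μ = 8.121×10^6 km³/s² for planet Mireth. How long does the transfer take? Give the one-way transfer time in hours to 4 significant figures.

t = 19.54 hours

Semi-major axis of the transfer orbit: a_t = (39840 + 2.795×10^5)/2 = 1.5967×10^5 km.
Half the transfer-orbit period gives t = π√(a_t³/μ) = 70340 s.
Converting: 70340 s ÷ 3600 s/hour = 19.54 hours.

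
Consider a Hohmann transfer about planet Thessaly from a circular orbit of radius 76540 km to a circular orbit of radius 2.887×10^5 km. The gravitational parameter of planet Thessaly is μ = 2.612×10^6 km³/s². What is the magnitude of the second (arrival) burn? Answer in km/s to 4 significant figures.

Transfer-ellipse semi-major axis a_t = (r₁ + r₂)/2 = (76540 + 2.887×10^5)/2 = 1.8262×10^5 km.
Circular speed at r = 2.887×10^5 km: v_c = √(μ/r) = 3.008 km/s.
Transfer-orbit speed at the same r (vis-viva, a = a_t): v_t = √[μ(2/r − 1/a_t)] = 1.947 km/s.
Δv₂ = |v_t − v_c| = |1.947 − 3.008| = 1.061 km/s.

Δv₂ = 1.061 km/s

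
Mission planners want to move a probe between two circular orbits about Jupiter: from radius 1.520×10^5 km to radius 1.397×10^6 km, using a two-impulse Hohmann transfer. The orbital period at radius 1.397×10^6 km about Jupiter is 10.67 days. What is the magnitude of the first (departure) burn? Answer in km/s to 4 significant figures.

Δv₁ = 9.902 km/s

From Kepler's third law T² = 4π²r³/μ at r = 1.397×10^6 km, T = 10.67 days = 10.67 × 86400 s = 9.21888×10^5 s: μ = 4π²r³/T² = 1.26646×10^8 km³/s².
Semi-major axis of the transfer orbit: a_t = (1.520×10^5 + 1.397×10^6)/2 = 7.745×10^5 km.
Circular speed at r = 1.520×10^5 km: v_c = √(μ/r) = 28.865 km/s.
Vis-viva on the transfer ellipse at r = 1.520×10^5 km gives v_t = √[μ(2/r − 1/a_t)] = 38.767 km/s.
Δv₁ = |v_t − v_c| = |38.767 − 28.865| = 9.902 km/s.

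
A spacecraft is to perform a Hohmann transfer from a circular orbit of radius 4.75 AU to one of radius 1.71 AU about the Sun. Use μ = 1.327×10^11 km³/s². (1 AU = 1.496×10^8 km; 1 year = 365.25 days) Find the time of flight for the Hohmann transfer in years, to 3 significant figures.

In km: r₁ = 4.75 × 1.496×10^8 = 7.106×10^8 km; r₂ = 1.71 × 1.496×10^8 = 2.55816×10^8 km.
Semi-major axis of the transfer orbit: a_t = (7.106×10^8 + 2.55816×10^8)/2 = 4.83208×10^8 km.
Transfer time t = π√(a_t³/μ) = π√((4.83208×10^8)³ / 1.327×10^11) = 9.160×10^7 s.
Converting: 9.160×10^7 s ÷ 3.15576×10^7 s/year (365.25 × 86400) = 2.90 years.

t = 2.90 years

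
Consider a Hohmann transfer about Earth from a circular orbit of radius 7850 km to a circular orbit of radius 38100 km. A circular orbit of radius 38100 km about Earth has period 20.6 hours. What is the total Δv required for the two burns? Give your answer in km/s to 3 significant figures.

Δv = 3.39 km/s

From Kepler's third law T² = 4π²r³/μ at r = 38100 km, T = 20.6 hours = 20.6 × 3600 s = 74160 s: μ = 4π²r³/T² = 3.97004×10^5 km³/s².
Transfer-ellipse semi-major axis a_t = (r₁ + r₂)/2 = (7850 + 38100)/2 = 22975 km.
Circular speed at r₁: v₁ = √(μ/r₁) = √(3.97004×10^5/7850) = 7.111526 km/s.
Transfer-orbit speed at r₁ (v² = μ(2/r − 1/a)): v_p = √[μ(2/r₁ − 1/a_t)] = 9.157934 km/s.
First burn Δv₁ = |v_p − v₁| = 2.04641 km/s.
At r₂, v₂ = √(μ/r₂) = 3.22801 km/s.
Transfer-orbit speed at r₂: v_a = √[μ(2/r₂ − 1/a_t)] = 1.88687 km/s.
Second burn Δv₂ = |v₂ − v_a| = 1.34114 km/s.
Total Δv = Δv₁ + Δv₂ = 3.388 km/s.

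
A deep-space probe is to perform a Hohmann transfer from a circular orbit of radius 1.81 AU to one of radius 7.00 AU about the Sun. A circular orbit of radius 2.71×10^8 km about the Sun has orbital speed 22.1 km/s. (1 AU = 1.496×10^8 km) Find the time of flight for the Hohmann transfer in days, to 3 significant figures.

t = 1690 days

From the circular-orbit relation v² = μ/r at r = 2.71×10^8 km: μ = v²r = (22.1)² × 2.71×10^8 = 1.32359×10^11 km³/s².
In km: r₁ = 1.81 × 1.496×10^8 = 2.70776×10^8 km; r₂ = 7.00 × 1.496×10^8 = 1.0472×10^9 km.
Transfer-ellipse semi-major axis a_t = (r₁ + r₂)/2 = (2.70776×10^8 + 1.0472×10^9)/2 = 6.58988×10^8 km.
Half the transfer-orbit period gives t = π√(a_t³/μ) = 1.461×10^8 s.
Converting: 1.461×10^8 s ÷ 86400 s/day = 1690 days.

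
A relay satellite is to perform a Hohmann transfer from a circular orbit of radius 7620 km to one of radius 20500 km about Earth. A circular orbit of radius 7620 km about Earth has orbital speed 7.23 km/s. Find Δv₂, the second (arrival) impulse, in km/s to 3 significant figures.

Δv₂ = 1.16 km/s

From the circular-orbit relation v² = μ/r at r = 7620 km: μ = v²r = (7.23)² × 7620 = 3.98319×10^5 km³/s².
Transfer-ellipse semi-major axis a_t = (r₁ + r₂)/2 = (7620 + 20500)/2 = 14060 km.
On the circular orbit at r = 20500 km, v_c = √(μ/r) = 4.408 km/s.
Transfer-orbit speed at the same r (vis-viva, a = a_t): v_t = √[μ(2/r − 1/a_t)] = 3.245 km/s.
Δv₂ = |v_t − v_c| = |3.245 − 4.408| = 1.163 km/s.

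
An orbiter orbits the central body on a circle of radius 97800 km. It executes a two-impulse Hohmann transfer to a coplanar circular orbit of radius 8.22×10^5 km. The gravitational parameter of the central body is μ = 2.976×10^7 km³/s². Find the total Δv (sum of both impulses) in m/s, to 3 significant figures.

Δv = 9120 m/s

Transfer-ellipse semi-major axis a_t = (r₁ + r₂)/2 = (97800 + 8.220×10^5)/2 = 4.599×10^5 km.
Circular speed at r₁: v₁ = √(μ/r₁) = √(2.976×10^7/97800) = 17.444 km/s.
On the transfer ellipse at r₁, vis-viva gives v_p = √[μ(2/r₁ − 1/a_t)] = 23.321 km/s.
First burn Δv₁ = |v_p − v₁| = 5.877 km/s.
At r₂, v₂ = √(μ/r₂) = 6.017 km/s.
Transfer-orbit speed at r₂: v_a = √[μ(2/r₂ − 1/a_t)] = 2.775 km/s.
Second burn Δv₂ = |v₂ − v_a| = 3.242 km/s.
Δv = Δv₁ + Δv₂ = 5.877 + 3.242 = 9.119 km/s.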